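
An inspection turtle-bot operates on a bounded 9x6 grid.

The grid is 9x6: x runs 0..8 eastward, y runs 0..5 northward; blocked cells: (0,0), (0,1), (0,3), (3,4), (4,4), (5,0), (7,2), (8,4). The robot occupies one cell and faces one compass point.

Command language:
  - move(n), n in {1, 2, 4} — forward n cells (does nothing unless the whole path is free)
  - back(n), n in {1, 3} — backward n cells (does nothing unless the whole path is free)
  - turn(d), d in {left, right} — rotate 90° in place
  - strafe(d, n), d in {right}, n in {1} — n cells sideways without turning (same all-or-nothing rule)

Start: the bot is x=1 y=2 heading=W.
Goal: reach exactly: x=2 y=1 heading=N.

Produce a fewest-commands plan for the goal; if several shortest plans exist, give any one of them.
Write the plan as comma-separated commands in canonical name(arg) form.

initial: x=1 y=2 heading=W
step 1 (back(1)): x=2 y=2 heading=W
step 2 (turn(right)): x=2 y=2 heading=N
step 3 (back(1)): x=2 y=1 heading=N
shorter routes all fall short; 3 is best.

back(1), turn(right), back(1)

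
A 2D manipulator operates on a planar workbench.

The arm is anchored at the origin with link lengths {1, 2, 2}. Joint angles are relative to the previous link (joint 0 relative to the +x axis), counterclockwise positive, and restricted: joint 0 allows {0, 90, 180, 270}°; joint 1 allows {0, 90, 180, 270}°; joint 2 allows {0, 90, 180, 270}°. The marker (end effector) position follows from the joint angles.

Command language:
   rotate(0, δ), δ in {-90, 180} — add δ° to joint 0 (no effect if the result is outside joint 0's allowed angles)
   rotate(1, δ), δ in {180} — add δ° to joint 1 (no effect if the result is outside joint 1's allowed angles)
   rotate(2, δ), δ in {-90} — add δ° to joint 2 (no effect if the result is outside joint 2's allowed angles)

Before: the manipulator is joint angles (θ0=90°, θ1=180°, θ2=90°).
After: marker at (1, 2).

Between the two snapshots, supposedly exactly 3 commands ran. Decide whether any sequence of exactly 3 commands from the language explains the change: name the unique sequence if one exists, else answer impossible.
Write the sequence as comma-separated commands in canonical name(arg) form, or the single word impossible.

rotate(0, -90), rotate(0, -90), rotate(0, -90)

initial: joint angles (θ0=90°, θ1=180°, θ2=90°)
step 1 (rotate(0, -90)): joint angles (θ0=0°, θ1=180°, θ2=90°)
step 2 (rotate(0, -90)): joint angles (θ0=270°, θ1=180°, θ2=90°)
step 3 (rotate(0, -90)): joint angles (θ0=180°, θ1=180°, θ2=90°)
no rival 3-sequence matches.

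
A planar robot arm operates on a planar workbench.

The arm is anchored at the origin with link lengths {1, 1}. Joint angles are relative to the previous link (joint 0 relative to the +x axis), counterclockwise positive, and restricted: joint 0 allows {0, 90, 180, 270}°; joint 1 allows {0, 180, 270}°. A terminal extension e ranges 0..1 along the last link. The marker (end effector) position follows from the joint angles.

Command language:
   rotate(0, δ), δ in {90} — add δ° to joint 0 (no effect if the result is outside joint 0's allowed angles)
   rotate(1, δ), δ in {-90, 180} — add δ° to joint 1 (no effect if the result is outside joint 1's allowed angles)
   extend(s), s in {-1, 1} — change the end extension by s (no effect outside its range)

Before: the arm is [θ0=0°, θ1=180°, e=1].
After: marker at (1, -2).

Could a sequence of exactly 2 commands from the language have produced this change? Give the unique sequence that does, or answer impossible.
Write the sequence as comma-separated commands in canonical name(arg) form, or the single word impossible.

key: order matters: swapping rotate(1, 180) and rotate(1, -90) lands elsewhere
t0: [θ0=0°, θ1=180°, e=1]
[1] after rotate(1, 180): [θ0=0°, θ1=0°, e=1]
[2] after rotate(1, -90): [θ0=0°, θ1=270°, e=1]
all 25 alternatives checked — unique.

rotate(1, 180), rotate(1, -90)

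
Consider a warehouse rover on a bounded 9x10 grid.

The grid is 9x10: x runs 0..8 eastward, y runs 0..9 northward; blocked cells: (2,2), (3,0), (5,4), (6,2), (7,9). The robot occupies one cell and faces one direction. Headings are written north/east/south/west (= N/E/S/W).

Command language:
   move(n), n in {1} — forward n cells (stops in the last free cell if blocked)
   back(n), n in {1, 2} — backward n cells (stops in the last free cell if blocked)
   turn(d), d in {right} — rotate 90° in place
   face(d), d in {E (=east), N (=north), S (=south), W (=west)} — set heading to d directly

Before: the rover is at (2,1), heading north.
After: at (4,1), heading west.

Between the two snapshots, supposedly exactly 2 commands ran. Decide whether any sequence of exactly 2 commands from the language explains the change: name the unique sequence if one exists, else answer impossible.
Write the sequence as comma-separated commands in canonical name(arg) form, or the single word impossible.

key: order matters: swapping face(W) and back(2) lands elsewhere
from: at (2,1), heading north
t=1 face(W) ⇒ at (2,1), heading west
t=2 back(2) ⇒ at (4,1), heading west
no rival 2-sequence matches.

face(W), back(2)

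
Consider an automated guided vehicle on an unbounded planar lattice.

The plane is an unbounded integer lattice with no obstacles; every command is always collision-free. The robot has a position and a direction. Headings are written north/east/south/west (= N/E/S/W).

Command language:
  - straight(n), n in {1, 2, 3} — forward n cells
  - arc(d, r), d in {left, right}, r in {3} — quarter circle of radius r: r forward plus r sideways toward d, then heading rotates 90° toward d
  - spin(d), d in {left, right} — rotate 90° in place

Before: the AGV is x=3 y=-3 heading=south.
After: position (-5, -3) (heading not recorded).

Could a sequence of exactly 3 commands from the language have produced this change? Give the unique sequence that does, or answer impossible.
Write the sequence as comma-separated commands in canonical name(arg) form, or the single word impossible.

t0: x=3 y=-3 heading=south
t=1 arc(right, 3) ⇒ x=0 y=-6 heading=west
t=2 straight(2) ⇒ x=-2 y=-6 heading=west
t=3 arc(right, 3) ⇒ x=-5 y=-3 heading=north
uniquely the one of 343 3-step routes that fits.

arc(right, 3), straight(2), arc(right, 3)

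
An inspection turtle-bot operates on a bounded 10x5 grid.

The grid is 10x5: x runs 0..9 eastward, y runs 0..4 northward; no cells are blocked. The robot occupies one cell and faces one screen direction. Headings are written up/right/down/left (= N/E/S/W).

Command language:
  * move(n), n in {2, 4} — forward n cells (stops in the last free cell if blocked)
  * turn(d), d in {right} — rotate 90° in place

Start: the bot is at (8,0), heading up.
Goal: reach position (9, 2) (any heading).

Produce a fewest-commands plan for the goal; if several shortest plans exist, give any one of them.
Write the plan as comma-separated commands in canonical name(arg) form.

move(2), turn(right), move(2)

initial: at (8,0), heading up
step 1 (move(2)): at (8,2), heading up
step 2 (turn(right)): at (8,2), heading right
step 3 (move(2)): at (9,2), heading right
no 2-step plan works, so 3 is optimal.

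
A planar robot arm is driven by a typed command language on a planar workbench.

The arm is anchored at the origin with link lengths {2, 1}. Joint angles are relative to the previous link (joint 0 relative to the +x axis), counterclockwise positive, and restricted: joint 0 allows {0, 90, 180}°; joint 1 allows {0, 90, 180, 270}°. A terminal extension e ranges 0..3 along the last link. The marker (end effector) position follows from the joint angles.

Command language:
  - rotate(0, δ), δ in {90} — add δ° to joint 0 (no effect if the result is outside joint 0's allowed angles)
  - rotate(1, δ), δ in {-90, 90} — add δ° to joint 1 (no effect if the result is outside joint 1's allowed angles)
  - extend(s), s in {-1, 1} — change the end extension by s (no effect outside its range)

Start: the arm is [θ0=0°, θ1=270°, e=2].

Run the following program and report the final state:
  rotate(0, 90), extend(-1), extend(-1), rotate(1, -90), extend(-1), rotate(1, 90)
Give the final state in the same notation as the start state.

[θ0=90°, θ1=270°, e=0]

t0: [θ0=0°, θ1=270°, e=2]
[1] after rotate(0, 90): [θ0=90°, θ1=270°, e=2]
[2] after extend(-1): [θ0=90°, θ1=270°, e=1]
[3] after extend(-1): [θ0=90°, θ1=270°, e=0]
[4] after rotate(1, -90): [θ0=90°, θ1=180°, e=0]
[5] after extend(-1): [θ0=90°, θ1=180°, e=0]
[6] after rotate(1, 90): [θ0=90°, θ1=270°, e=0]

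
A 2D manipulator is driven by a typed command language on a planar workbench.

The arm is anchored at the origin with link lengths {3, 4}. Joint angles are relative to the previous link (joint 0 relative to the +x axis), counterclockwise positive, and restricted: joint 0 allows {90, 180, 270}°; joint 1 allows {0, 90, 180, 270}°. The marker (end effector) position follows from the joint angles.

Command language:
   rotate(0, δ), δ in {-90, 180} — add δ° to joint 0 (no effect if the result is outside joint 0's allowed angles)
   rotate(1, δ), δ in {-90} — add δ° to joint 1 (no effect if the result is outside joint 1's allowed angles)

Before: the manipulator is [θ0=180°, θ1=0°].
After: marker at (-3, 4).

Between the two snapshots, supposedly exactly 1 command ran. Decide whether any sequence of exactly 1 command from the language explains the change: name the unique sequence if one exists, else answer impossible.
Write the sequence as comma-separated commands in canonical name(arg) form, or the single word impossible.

rotate(1, -90)

begin: [θ0=180°, θ1=0°]
t=1 rotate(1, -90) ⇒ [θ0=180°, θ1=270°]
all 3 alternatives checked — unique.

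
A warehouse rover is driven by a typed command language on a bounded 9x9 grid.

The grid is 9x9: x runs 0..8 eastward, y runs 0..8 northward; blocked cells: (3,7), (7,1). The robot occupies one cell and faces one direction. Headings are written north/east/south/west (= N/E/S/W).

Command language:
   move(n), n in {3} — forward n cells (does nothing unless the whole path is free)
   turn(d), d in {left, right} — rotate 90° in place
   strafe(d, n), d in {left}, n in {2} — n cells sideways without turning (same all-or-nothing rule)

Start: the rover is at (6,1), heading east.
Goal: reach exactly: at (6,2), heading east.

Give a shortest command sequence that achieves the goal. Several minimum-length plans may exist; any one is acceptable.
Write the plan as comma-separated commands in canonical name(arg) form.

strafe(left, 2), turn(right), move(3), turn(left), strafe(left, 2)

start: at (6,1), heading east
step 1 (strafe(left, 2)): at (6,3), heading east
step 2 (turn(right)): at (6,3), heading south
step 3 (move(3)): at (6,0), heading south
step 4 (turn(left)): at (6,0), heading east
step 5 (strafe(left, 2)): at (6,2), heading east
shorter routes all fall short; 5 is best.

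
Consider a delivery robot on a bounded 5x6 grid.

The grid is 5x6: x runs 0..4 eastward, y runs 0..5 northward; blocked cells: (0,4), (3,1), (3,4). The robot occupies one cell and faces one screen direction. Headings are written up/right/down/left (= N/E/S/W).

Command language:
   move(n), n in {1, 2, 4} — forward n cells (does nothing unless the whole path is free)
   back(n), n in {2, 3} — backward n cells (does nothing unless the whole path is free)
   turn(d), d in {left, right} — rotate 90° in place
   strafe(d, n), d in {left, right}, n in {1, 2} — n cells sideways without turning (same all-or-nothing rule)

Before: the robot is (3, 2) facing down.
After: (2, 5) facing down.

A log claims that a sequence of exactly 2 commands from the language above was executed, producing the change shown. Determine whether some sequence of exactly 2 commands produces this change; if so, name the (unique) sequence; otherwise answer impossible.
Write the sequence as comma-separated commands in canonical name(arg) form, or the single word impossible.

key: still facing S at the end — nothing in the sequence rotates
from: (3, 2) facing down
t=1 strafe(right, 1) ⇒ (2, 2) facing down
t=2 back(3) ⇒ (2, 5) facing down
no other 2-command option fits: unique.

strafe(right, 1), back(3)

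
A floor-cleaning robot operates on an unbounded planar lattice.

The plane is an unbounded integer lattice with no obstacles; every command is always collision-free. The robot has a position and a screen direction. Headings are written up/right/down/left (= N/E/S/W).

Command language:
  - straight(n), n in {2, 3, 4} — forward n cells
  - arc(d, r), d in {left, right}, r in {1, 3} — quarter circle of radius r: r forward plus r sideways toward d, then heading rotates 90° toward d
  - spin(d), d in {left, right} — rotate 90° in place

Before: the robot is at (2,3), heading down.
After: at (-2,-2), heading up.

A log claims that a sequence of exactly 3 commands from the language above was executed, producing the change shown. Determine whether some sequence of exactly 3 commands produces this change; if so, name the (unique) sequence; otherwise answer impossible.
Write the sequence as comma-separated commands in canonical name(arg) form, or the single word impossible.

straight(3), arc(right, 3), arc(right, 1)

key: running arc(right, 1) before straight(3) would end elsewhere — order is forced
initial: at (2,3), heading down
1. straight(3) → at (2,0), heading down
2. arc(right, 3) → at (-1,-3), heading left
3. arc(right, 1) → at (-2,-2), heading up
uniquely the one of 729 3-step routes that fits.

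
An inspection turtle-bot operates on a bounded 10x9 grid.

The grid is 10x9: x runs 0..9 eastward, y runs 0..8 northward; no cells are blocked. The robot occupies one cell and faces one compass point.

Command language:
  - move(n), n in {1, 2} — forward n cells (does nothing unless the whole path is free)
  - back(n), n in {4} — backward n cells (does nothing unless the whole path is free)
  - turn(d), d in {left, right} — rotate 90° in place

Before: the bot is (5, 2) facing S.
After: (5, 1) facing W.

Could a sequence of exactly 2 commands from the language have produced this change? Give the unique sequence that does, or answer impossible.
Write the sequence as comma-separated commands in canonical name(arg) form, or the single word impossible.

move(1), turn(right)

key: position moved to (5,1) AND the heading swung to W — translation plus rotation needed
start: (5, 2) facing S
1. move(1) → (5, 1) facing S
2. turn(right) → (5, 1) facing W
no other 2-command option fits: unique.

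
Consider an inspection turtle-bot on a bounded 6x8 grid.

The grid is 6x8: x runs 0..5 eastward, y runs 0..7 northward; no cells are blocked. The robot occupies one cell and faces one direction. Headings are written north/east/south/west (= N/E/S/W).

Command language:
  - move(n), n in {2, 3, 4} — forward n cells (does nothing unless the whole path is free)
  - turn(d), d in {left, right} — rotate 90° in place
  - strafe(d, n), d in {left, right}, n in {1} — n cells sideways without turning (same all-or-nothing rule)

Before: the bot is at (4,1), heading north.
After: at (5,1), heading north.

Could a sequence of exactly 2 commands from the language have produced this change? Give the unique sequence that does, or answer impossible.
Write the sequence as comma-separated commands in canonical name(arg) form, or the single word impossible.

strafe(right, 1), strafe(right, 1)

key: the second strafe(right, 1) would leave the grid, so it does nothing
initial: at (4,1), heading north
t=1 strafe(right, 1) ⇒ at (5,1), heading north
t=2 strafe(right, 1) ⇒ at (5,1), heading north
uniquely the one of 49 2-step routes that fits.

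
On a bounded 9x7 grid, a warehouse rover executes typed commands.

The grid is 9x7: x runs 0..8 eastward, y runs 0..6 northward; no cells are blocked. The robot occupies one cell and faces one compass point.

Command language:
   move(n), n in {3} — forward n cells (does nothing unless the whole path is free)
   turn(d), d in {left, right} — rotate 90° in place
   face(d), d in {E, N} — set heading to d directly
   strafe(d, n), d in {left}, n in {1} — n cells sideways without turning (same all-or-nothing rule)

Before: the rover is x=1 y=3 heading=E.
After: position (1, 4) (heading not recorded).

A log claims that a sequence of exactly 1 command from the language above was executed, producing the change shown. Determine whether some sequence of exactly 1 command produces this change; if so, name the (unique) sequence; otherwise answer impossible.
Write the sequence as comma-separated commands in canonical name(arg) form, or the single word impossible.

begin: x=1 y=3 heading=E
step 1 (strafe(left, 1)): x=1 y=4 heading=E
no other 1-command option fits: unique.

strafe(left, 1)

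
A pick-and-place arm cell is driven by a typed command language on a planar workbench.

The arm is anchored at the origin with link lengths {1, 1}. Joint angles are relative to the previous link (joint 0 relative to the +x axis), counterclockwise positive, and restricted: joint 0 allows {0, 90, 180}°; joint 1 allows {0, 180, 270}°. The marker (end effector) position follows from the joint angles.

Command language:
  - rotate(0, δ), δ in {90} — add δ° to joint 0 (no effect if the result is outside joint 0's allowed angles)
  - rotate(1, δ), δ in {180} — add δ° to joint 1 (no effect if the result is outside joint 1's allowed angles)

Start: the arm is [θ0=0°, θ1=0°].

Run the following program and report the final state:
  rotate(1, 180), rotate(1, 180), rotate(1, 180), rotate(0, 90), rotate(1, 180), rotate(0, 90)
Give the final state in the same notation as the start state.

[θ0=180°, θ1=0°]

begin: [θ0=0°, θ1=0°]
[1] after rotate(1, 180): [θ0=0°, θ1=180°]
[2] after rotate(1, 180): [θ0=0°, θ1=0°]
[3] after rotate(1, 180): [θ0=0°, θ1=180°]
[4] after rotate(0, 90): [θ0=90°, θ1=180°]
[5] after rotate(1, 180): [θ0=90°, θ1=0°]
[6] after rotate(0, 90): [θ0=180°, θ1=0°]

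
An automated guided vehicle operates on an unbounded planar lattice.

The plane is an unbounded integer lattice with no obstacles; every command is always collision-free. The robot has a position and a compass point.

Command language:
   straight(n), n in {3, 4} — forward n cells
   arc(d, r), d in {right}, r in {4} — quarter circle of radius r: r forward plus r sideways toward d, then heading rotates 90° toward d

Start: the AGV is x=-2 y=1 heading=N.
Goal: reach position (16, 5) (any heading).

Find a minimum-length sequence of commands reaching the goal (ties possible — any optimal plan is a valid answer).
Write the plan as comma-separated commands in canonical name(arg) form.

begin: x=-2 y=1 heading=N
1. arc(right, 4) → x=2 y=5 heading=E
2. straight(4) → x=6 y=5 heading=E
3. straight(4) → x=10 y=5 heading=E
4. straight(3) → x=13 y=5 heading=E
5. straight(3) → x=16 y=5 heading=E
minimal: 5 command(s), checked below 5.

arc(right, 4), straight(4), straight(4), straight(3), straight(3)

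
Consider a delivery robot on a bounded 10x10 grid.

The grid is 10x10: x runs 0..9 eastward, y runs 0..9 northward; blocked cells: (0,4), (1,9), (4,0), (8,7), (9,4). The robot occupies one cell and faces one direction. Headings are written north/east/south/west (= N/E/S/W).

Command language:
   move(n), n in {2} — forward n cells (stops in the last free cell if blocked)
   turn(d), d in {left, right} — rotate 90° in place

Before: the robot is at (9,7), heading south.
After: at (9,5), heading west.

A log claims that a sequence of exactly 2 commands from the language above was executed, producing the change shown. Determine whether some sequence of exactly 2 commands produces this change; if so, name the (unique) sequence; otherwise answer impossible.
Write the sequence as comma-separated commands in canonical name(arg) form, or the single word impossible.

move(2), turn(right)

key: running turn(right) before move(2) would end elsewhere — order is forced
begin: at (9,7), heading south
t=1 move(2) ⇒ at (9,5), heading south
t=2 turn(right) ⇒ at (9,5), heading west
uniquely the one of 9 2-step routes that fits.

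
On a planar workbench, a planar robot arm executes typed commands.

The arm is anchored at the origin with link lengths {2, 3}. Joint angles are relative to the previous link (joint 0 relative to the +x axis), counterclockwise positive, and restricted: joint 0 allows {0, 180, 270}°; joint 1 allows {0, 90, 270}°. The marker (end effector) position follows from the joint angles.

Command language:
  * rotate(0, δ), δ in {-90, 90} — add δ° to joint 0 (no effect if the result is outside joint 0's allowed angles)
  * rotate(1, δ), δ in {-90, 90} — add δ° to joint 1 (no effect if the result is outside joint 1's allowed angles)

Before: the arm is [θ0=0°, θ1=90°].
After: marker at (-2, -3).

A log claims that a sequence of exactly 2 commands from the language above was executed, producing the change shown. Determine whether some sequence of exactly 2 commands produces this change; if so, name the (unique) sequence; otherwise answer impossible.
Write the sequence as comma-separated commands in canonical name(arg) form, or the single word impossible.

from: [θ0=0°, θ1=90°]
1. rotate(0, -90) → [θ0=270°, θ1=90°]
2. rotate(0, -90) → [θ0=180°, θ1=90°]
uniquely the one of 16 2-step routes that fits.

rotate(0, -90), rotate(0, -90)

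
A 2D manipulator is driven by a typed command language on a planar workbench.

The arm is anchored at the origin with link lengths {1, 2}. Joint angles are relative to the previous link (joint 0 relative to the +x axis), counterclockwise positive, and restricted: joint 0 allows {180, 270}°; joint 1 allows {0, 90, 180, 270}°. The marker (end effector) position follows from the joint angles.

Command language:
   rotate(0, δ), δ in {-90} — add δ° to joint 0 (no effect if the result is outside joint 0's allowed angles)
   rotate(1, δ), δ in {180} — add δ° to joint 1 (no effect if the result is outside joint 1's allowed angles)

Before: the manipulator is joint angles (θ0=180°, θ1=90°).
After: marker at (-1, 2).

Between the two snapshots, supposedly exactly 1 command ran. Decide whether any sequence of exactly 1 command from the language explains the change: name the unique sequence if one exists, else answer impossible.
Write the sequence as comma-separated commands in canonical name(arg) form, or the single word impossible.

begin: joint angles (θ0=180°, θ1=90°)
1. rotate(1, 180) → joint angles (θ0=180°, θ1=270°)
no rival 1-sequence matches.

rotate(1, 180)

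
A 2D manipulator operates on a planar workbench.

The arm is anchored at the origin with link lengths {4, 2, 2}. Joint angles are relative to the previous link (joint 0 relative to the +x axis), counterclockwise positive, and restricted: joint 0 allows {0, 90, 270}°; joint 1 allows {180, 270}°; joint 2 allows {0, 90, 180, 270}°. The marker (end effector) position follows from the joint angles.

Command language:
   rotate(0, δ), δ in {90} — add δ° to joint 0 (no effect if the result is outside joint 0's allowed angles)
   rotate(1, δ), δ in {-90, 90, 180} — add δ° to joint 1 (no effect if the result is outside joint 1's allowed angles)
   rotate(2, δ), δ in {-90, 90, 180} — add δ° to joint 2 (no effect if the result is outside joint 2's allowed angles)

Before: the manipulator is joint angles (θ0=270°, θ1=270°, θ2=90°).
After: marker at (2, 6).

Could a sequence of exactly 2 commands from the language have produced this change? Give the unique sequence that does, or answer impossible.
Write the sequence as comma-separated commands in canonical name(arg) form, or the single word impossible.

rotate(0, 90), rotate(0, 90)

from: joint angles (θ0=270°, θ1=270°, θ2=90°)
[1] after rotate(0, 90): joint angles (θ0=0°, θ1=270°, θ2=90°)
[2] after rotate(0, 90): joint angles (θ0=90°, θ1=270°, θ2=90°)
uniquely the one of 49 2-step routes that fits.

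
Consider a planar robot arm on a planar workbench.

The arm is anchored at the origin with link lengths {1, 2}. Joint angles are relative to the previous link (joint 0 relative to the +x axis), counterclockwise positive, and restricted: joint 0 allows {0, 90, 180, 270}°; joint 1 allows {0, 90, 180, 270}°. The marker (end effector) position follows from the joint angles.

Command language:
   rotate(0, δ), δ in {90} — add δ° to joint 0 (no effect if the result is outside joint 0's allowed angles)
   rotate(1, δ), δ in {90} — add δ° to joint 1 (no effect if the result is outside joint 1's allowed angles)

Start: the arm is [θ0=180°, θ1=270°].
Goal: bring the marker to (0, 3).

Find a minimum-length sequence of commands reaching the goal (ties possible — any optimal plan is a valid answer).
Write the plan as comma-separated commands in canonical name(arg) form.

rotate(0, 90), rotate(0, 90), rotate(0, 90), rotate(1, 90)

initial: [θ0=180°, θ1=270°]
t=1 rotate(0, 90) ⇒ [θ0=270°, θ1=270°]
t=2 rotate(0, 90) ⇒ [θ0=0°, θ1=270°]
t=3 rotate(0, 90) ⇒ [θ0=90°, θ1=270°]
t=4 rotate(1, 90) ⇒ [θ0=90°, θ1=0°]
minimal: 4 command(s), checked below 4.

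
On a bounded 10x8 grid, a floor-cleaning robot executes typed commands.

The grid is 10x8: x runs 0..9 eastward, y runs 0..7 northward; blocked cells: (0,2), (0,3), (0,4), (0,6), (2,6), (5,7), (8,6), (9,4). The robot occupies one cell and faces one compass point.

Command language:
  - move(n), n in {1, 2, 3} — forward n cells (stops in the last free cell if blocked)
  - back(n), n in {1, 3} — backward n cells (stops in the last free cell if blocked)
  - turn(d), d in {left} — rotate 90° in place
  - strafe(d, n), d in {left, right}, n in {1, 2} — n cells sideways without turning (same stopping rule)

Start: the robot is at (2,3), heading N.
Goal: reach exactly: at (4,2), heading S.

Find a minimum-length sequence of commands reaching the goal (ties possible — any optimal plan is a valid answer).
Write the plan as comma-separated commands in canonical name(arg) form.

turn(left), turn(left), strafe(left, 2), move(1)

begin: at (2,3), heading N
[1] after turn(left): at (2,3), heading W
[2] after turn(left): at (2,3), heading S
[3] after strafe(left, 2): at (4,3), heading S
[4] after move(1): at (4,2), heading S
shorter routes all fall short; 4 is best.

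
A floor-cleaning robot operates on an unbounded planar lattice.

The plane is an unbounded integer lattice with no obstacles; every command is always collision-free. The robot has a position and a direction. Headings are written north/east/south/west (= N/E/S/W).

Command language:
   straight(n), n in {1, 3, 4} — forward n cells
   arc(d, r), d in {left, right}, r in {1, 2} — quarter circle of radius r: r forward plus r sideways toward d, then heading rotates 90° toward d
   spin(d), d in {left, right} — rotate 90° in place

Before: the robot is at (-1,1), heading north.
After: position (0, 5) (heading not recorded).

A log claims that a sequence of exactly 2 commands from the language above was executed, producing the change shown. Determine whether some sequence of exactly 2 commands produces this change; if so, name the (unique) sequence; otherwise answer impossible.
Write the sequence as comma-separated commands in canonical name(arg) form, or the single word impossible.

straight(3), arc(right, 1)

key: running arc(right, 1) before straight(3) would end elsewhere — order is forced
t0: at (-1,1), heading north
step 1 (straight(3)): at (-1,4), heading north
step 2 (arc(right, 1)): at (0,5), heading east
uniquely the one of 81 2-step routes that fits.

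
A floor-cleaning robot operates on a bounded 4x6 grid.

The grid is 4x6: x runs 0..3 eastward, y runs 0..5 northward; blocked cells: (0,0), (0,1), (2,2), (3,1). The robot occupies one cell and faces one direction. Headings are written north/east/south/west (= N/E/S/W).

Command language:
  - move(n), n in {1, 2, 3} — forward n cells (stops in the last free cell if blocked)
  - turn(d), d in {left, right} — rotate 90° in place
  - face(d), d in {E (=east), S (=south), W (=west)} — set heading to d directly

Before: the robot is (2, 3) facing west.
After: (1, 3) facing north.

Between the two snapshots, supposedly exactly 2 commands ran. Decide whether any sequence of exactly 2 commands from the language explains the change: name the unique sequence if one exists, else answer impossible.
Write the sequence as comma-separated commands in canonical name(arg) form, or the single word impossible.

move(1), turn(right)

key: cell and facing (now N) both changed — the 2 commands mix motion and turning
start: (2, 3) facing west
[1] after move(1): (1, 3) facing west
[2] after turn(right): (1, 3) facing north
uniquely the one of 64 2-step routes that fits.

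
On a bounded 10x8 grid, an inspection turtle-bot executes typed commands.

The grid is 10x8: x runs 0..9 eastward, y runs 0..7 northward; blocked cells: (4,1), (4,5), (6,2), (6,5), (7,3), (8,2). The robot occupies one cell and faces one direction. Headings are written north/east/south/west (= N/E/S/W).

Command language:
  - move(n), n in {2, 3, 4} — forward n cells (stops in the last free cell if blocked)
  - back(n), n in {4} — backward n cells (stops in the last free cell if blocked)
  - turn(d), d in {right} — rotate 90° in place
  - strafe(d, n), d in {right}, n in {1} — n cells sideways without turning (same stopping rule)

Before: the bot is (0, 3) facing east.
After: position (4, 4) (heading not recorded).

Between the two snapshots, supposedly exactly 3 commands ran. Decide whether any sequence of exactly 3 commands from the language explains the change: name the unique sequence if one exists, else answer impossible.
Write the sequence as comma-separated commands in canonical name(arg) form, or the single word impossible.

move(4), turn(right), back(4)

key: back(4) is stopped early by the blocked cell at (4,5)
initial: (0, 3) facing east
[1] after move(4): (4, 3) facing east
[2] after turn(right): (4, 3) facing south
[3] after back(4): (4, 4) facing south
all 216 alternatives checked — unique.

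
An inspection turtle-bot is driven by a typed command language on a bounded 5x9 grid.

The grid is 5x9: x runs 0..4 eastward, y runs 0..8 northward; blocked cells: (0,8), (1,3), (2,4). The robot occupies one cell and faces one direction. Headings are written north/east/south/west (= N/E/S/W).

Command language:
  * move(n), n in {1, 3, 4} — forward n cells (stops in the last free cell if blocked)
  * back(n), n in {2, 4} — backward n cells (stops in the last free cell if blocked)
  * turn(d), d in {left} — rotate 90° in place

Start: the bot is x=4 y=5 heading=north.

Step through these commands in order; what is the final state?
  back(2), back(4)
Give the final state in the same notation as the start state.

from: x=4 y=5 heading=north
1. back(2) → x=4 y=3 heading=north
2. back(4) → x=4 y=0 heading=north

x=4 y=0 heading=north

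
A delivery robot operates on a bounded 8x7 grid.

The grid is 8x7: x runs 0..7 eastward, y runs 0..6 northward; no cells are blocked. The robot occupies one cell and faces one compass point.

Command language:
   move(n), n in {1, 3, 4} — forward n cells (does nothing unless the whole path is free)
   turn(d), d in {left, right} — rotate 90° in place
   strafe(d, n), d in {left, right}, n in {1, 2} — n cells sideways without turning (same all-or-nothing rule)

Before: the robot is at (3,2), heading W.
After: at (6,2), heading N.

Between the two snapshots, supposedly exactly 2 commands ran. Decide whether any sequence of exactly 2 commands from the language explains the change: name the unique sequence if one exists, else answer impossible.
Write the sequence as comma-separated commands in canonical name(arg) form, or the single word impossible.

impossible

every 2-command combo misses the target.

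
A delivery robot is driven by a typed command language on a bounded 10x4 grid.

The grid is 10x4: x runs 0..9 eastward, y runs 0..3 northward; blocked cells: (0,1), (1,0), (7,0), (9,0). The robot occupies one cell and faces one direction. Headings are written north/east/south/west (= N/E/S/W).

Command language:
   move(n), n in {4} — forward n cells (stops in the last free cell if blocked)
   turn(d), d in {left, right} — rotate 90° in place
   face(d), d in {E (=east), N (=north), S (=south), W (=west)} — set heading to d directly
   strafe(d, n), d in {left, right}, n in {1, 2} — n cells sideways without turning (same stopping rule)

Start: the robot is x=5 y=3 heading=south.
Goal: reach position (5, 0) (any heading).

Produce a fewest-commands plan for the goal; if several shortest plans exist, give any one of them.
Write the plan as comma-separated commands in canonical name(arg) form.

t0: x=5 y=3 heading=south
1. move(4) → x=5 y=0 heading=south
shorter routes all fall short; 1 is best.

move(4)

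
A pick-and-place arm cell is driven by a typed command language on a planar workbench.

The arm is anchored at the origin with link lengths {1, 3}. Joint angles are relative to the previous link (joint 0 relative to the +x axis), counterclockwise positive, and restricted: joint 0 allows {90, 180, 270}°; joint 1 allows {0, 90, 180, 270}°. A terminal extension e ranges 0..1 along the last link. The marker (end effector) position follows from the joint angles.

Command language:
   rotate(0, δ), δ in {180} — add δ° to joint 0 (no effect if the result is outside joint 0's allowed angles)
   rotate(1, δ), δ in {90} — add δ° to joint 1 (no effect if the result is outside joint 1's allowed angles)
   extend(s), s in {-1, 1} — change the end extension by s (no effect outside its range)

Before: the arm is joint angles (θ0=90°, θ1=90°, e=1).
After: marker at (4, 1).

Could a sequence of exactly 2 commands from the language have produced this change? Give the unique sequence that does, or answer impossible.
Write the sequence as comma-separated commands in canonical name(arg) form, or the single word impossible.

rotate(1, 90), rotate(1, 90)

from: joint angles (θ0=90°, θ1=90°, e=1)
t=1 rotate(1, 90) ⇒ joint angles (θ0=90°, θ1=180°, e=1)
t=2 rotate(1, 90) ⇒ joint angles (θ0=90°, θ1=270°, e=1)
no other 2-command option fits: unique.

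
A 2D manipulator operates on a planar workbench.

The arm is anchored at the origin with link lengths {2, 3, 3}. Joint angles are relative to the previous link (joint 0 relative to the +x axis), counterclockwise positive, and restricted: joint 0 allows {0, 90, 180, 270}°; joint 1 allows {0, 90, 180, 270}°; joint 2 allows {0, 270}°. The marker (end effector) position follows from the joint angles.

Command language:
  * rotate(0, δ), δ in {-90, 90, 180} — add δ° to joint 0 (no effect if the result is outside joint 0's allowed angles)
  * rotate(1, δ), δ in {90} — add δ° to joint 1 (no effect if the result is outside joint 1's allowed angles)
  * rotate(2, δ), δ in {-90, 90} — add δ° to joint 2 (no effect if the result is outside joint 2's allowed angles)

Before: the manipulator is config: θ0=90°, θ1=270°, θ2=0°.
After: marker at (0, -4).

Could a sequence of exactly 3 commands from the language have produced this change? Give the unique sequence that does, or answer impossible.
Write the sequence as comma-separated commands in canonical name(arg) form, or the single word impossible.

rotate(1, 90), rotate(1, 90), rotate(1, 90)

begin: config: θ0=90°, θ1=270°, θ2=0°
[1] after rotate(1, 90): config: θ0=90°, θ1=0°, θ2=0°
[2] after rotate(1, 90): config: θ0=90°, θ1=90°, θ2=0°
[3] after rotate(1, 90): config: θ0=90°, θ1=180°, θ2=0°
no rival 3-sequence matches.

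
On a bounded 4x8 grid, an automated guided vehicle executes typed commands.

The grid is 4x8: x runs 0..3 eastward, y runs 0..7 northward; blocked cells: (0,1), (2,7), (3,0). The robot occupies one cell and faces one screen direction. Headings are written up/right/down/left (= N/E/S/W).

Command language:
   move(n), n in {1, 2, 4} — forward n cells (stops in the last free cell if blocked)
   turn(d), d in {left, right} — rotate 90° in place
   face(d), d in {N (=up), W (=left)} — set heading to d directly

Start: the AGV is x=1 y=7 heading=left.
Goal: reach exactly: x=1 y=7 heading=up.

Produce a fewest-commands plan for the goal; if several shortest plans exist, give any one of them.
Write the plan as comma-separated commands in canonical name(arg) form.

turn(right)

start: x=1 y=7 heading=left
step 1 (turn(right)): x=1 y=7 heading=up
minimal: 1 command(s), checked below 1.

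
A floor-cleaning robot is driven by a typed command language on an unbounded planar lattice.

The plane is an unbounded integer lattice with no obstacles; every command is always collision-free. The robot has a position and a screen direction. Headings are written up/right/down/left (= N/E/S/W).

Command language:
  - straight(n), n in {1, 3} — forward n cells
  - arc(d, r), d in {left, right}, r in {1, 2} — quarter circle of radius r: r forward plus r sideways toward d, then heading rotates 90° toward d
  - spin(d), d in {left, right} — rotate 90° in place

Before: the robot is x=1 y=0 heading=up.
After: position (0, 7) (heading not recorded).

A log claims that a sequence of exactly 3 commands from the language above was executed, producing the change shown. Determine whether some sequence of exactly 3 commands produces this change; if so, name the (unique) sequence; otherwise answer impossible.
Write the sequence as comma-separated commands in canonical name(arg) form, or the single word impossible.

key: running arc(left, 1) before straight(3) would end elsewhere — order is forced
begin: x=1 y=0 heading=up
step 1 (straight(3)): x=1 y=3 heading=up
step 2 (straight(3)): x=1 y=6 heading=up
step 3 (arc(left, 1)): x=0 y=7 heading=left
uniquely the one of 512 3-step routes that fits.

straight(3), straight(3), arc(left, 1)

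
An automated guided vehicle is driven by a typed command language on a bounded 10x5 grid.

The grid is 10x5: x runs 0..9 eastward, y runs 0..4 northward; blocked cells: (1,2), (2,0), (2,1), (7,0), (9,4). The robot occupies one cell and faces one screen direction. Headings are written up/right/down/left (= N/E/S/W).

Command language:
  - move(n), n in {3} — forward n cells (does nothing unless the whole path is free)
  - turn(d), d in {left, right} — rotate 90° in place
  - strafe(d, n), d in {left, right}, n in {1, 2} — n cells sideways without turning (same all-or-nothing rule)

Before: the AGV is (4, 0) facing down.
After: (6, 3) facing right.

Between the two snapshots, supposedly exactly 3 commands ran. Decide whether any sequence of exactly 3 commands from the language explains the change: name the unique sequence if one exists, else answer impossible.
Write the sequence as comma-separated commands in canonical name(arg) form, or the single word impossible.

checked all 3-command options: none fits.

impossible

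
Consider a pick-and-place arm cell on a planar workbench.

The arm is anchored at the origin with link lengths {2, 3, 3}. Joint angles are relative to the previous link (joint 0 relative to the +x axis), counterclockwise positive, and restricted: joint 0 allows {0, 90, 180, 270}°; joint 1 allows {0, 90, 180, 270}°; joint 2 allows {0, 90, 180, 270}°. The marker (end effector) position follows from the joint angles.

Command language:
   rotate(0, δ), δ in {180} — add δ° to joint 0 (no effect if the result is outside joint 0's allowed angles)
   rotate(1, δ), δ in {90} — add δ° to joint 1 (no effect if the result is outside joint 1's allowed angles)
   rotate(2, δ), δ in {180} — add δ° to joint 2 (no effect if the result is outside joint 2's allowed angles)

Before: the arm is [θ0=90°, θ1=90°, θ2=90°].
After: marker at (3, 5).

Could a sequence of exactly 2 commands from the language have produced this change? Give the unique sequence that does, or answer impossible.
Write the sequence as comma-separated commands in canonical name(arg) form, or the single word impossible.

rotate(1, 90), rotate(1, 90)

from: [θ0=90°, θ1=90°, θ2=90°]
1. rotate(1, 90) → [θ0=90°, θ1=180°, θ2=90°]
2. rotate(1, 90) → [θ0=90°, θ1=270°, θ2=90°]
no other 2-command option fits: unique.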